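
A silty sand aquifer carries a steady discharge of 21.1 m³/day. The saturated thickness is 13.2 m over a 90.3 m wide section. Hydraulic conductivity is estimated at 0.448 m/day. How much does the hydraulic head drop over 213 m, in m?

8.42

Cross-sectional area A = 90.3 × 13.2 = 1192 m².
From Q = K·A·i, i = Q / (K·A) = 21.1 / (0.4480 × 1192) = 0.03951.
Head loss Δh = i · L = 0.03951 × 213 = 8.416 m.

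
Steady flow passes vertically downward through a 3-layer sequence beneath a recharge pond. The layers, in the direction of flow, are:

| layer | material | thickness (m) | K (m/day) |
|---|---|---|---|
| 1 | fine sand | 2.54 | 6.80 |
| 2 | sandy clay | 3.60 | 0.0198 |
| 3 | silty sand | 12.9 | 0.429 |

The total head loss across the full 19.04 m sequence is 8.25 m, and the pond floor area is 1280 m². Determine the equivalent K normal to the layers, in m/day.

0.0897

Flow is perpendicular to layering, so the layers act in series and the equivalent K is the thickness-weighted harmonic mean.
Total thickness L = 2.54 + 3.60 + 12.9 = 19.04 m.
Σ(b_i/K_i) = 2.54/6.80 + 3.60/0.0198 + 12.9/0.429 = 212.3 d.
K_eq = L / Σ(b_i/K_i) = 19.04 / 212.3 = 0.08970 m/day.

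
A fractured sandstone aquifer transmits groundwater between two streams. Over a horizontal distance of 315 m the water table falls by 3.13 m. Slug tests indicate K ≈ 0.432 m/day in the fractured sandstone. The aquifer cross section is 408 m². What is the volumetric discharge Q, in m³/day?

Hydraulic gradient i = Δh / L = 3.13 / 315 = 0.009937.
Darcy's law: Q = K · A · i = 0.4320 × 408.0 × 0.009937 = 1.751 m³/day.

1.75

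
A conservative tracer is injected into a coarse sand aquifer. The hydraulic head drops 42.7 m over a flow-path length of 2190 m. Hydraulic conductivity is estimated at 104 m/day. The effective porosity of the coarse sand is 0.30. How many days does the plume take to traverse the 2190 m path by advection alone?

Hydraulic gradient i = Δh / L = 42.7 / 2190 = 0.01950.
Darcy flux q = K · i = 104.0 × 0.01950 = 2.028 m/day.
Seepage velocity v = q / n_e = 2.028 / 0.30 = 6.759 m/day.
Travel time t = L / v = 2190 / 6.759 = 324.0 days.

324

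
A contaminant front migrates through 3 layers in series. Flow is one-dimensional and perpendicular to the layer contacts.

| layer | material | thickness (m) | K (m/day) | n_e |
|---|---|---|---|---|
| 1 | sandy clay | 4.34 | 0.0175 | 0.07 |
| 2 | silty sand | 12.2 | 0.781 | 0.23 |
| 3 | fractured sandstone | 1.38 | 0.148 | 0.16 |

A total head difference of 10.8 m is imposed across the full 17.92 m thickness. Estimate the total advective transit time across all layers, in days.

With flow normal to the layers, continuity requires the same specific discharge q through every layer.
Σ(b_i/K_i) = 4.34/0.0175 + 12.2/0.781 + 1.38/0.148 = 272.9 d.
q = Δh / Σ(b_i/K_i) = 10.8 / 272.9 = 0.03957 m/day.
In each layer the seepage velocity is v_i = q/n_i, so the layer transit time is t_i = b_i·n_i / q:
  layer 1 (sandy clay): t_1 = 4.34 × 0.07 / 0.03957 = 7.678 d
  layer 2 (silty sand): t_2 = 12.2 × 0.23 / 0.03957 = 70.92 d
  layer 3 (fractured sandstone): t_3 = 1.38 × 0.16 / 0.03957 = 5.580 d
Total t = Σ t_i = 84.17 days.

84.2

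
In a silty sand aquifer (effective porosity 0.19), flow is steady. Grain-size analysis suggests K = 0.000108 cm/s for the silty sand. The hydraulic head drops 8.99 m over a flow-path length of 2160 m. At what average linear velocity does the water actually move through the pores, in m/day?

0.00204

Convert K: 0.000108 cm/s × 864 = 0.09331 m/day.
Hydraulic gradient i = Δh / L = 8.99 / 2160 = 0.004162.
Darcy flux q = K · i = 0.09331 × 0.004162 = 0.0003884 m/day.
Seepage velocity v = q / n_e = 0.0003884 / 0.19 = 0.002044 m/day.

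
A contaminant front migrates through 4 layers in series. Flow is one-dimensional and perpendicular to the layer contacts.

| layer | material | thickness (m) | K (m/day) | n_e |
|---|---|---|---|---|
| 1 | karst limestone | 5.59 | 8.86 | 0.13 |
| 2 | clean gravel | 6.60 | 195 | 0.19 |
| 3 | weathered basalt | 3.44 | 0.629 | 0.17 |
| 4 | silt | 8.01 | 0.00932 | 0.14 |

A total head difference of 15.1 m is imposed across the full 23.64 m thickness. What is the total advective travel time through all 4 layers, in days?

211

With flow normal to the layers, continuity requires the same specific discharge q through every layer.
Σ(b_i/K_i) = 5.59/8.86 + 6.60/195 + 3.44/0.629 + 8.01/0.00932 = 865.6 d.
q = Δh / Σ(b_i/K_i) = 15.1 / 865.6 = 0.01745 m/day.
In each layer the seepage velocity is v_i = q/n_i, so the layer transit time is t_i = b_i·n_i / q:
  layer 1 (karst limestone): t_1 = 5.59 × 0.13 / 0.01745 = 41.66 d
  layer 2 (clean gravel): t_2 = 6.60 × 0.19 / 0.01745 = 71.88 d
  layer 3 (weathered basalt): t_3 = 3.44 × 0.17 / 0.01745 = 33.52 d
  layer 4 (silt): t_4 = 8.01 × 0.14 / 0.01745 = 64.28 d
Total t = Σ t_i = 211.3 days.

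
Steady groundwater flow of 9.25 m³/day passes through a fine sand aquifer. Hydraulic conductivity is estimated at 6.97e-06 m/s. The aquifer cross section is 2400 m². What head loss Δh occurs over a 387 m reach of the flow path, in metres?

Convert K: 6.97e-06 m/s × 86400 = 0.6022 m/day.
From Q = K·A·i, i = Q / (K·A) = 9.25 / (0.6022 × 2400) = 0.006400.
Head loss Δh = i · L = 0.006400 × 387 = 2.477 m.

2.48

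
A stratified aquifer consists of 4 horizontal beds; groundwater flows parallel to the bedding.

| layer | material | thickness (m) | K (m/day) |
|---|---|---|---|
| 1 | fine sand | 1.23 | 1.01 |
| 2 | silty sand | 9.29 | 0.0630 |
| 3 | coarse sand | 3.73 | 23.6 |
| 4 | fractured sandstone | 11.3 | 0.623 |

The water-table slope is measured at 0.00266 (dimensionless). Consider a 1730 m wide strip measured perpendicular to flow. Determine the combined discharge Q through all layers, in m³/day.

Flow is parallel to layering, so each bed carries its own Darcy discharge and the transmissivities add.
Σ(K_i·b_i) = 1.01×1.23 + 0.0630×9.29 + 23.6×3.73 + 0.623×11.3 = 96.90 m²/day.
Hydraulic gradient i = 0.00266.
Q = Σ(K_i·b_i) · W · i = 96.90 × 1730 × 0.002660 = 445.9 m³/day.

446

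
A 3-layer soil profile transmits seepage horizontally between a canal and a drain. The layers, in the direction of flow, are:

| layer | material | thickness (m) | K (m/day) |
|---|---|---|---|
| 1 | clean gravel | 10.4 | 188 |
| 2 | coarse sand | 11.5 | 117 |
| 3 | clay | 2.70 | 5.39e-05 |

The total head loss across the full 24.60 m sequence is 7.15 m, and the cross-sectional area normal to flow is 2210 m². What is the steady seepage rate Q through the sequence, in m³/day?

Flow is perpendicular to layering, so the layers act in series and the equivalent K is the thickness-weighted harmonic mean.
Total thickness L = 10.4 + 11.5 + 2.70 = 24.60 m.
Σ(b_i/K_i) = 10.4/188 + 11.5/117 + 2.70/5.39e-05 = 50093 d.
K_eq = L / Σ(b_i/K_i) = 24.60 / 50093 = 0.0004911 m/day.
Q = K_eq · A · (Δh/L) = 0.0004911 × 2210 × (7.15/24.60) = 0.3154 m³/day.

0.315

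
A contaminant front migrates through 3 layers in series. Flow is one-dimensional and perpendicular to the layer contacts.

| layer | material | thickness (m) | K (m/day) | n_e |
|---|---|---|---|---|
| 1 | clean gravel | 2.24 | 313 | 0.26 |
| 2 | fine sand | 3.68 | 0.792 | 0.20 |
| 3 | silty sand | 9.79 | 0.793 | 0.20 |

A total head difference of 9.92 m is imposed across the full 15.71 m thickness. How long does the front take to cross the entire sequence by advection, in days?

5.61

With flow normal to the layers, continuity requires the same specific discharge q through every layer.
Σ(b_i/K_i) = 2.24/313 + 3.68/0.792 + 9.79/0.793 = 17.00 d.
q = Δh / Σ(b_i/K_i) = 9.92 / 17.00 = 0.5836 m/day.
In each layer the seepage velocity is v_i = q/n_i, so the layer transit time is t_i = b_i·n_i / q:
  layer 1 (clean gravel): t_1 = 2.24 × 0.26 / 0.5836 = 0.9980 d
  layer 2 (fine sand): t_2 = 3.68 × 0.20 / 0.5836 = 1.261 d
  layer 3 (silty sand): t_3 = 9.79 × 0.20 / 0.5836 = 3.355 d
Total t = Σ t_i = 5.615 days.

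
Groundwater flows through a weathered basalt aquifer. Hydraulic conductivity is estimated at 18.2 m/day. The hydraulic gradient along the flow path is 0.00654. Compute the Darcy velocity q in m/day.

0.119

Hydraulic gradient i = 0.00654.
Specific discharge q = K · i = 18.20 × 0.006540 = 0.1190 m/day.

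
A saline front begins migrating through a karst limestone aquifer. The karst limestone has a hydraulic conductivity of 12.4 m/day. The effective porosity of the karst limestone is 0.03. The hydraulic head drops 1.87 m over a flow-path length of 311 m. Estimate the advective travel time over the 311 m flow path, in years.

Hydraulic gradient i = Δh / L = 1.87 / 311 = 0.006013.
Darcy flux q = K · i = 12.40 × 0.006013 = 0.07456 m/day.
Seepage velocity v = q / n_e = 0.07456 / 0.03 = 2.485 m/day.
Travel time t = L / v = 311 / 2.485 = 125.1 days = 0.3426 years.

0.343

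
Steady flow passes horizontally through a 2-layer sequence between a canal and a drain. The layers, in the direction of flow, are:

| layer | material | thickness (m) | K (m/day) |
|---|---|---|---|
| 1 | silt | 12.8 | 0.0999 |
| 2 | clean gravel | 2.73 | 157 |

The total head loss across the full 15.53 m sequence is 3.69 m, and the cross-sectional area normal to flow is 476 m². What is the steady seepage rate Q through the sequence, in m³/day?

13.7

Flow is perpendicular to layering, so the layers act in series and the equivalent K is the thickness-weighted harmonic mean.
Total thickness L = 12.8 + 2.73 = 15.53 m.
Σ(b_i/K_i) = 12.8/0.0999 + 2.73/157 = 128.1 d.
K_eq = L / Σ(b_i/K_i) = 15.53 / 128.1 = 0.1212 m/day.
Q = K_eq · A · (Δh/L) = 0.1212 × 476 × (3.69/15.53) = 13.71 m³/day.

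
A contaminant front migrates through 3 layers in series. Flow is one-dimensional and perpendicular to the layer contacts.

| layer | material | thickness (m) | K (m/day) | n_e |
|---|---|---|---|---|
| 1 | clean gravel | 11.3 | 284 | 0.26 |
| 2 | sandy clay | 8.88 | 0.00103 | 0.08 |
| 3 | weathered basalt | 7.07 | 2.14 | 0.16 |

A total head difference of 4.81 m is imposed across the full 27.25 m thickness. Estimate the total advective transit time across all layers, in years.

23.5

With flow normal to the layers, continuity requires the same specific discharge q through every layer.
Σ(b_i/K_i) = 11.3/284 + 8.88/0.00103 + 7.07/2.14 = 8625 d.
q = Δh / Σ(b_i/K_i) = 4.81 / 8625 = 0.0005577 m/day.
In each layer the seepage velocity is v_i = q/n_i, so the layer transit time is t_i = b_i·n_i / q:
  layer 1 (clean gravel): t_1 = 11.3 × 0.26 / 0.0005577 = 5268 d
  layer 2 (sandy clay): t_2 = 8.88 × 0.08 / 0.0005577 = 1274 d
  layer 3 (weathered basalt): t_3 = 7.07 × 0.16 / 0.0005577 = 2028 d
Total t = Σ t_i = 8570 days = 23.46 years.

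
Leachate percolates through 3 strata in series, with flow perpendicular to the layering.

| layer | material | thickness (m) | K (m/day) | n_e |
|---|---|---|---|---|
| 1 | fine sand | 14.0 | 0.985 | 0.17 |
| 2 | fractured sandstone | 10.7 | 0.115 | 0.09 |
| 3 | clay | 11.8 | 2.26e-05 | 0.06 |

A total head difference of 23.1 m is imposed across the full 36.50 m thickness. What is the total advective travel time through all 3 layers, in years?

251

With flow normal to the layers, continuity requires the same specific discharge q through every layer.
Σ(b_i/K_i) = 14.0/0.985 + 10.7/0.115 + 11.8/2.26e-05 = 5.222e+05 d.
q = Δh / Σ(b_i/K_i) = 23.1 / 5.222e+05 = 4.423e-05 m/day.
In each layer the seepage velocity is v_i = q/n_i, so the layer transit time is t_i = b_i·n_i / q:
  layer 1 (fine sand): t_1 = 14.0 × 0.17 / 4.423e-05 = 53806 d
  layer 2 (fractured sandstone): t_2 = 10.7 × 0.09 / 4.423e-05 = 21771 d
  layer 3 (clay): t_3 = 11.8 × 0.06 / 4.423e-05 = 16006 d
Total t = Σ t_i = 91583 days = 250.7 years.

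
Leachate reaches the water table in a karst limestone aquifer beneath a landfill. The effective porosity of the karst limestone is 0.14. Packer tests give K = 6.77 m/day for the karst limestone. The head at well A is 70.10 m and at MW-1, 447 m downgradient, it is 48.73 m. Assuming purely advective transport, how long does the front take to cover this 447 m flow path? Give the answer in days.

193

Hydraulic gradient i = (70.10 − 48.73) / 447 = 21.37 / 447 = 0.04781.
Darcy flux q = K · i = 6.770 × 0.04781 = 0.3237 m/day.
Seepage velocity v = q / n_e = 0.3237 / 0.14 = 2.312 m/day.
Travel time t = L / v = 447 / 2.312 = 193.4 days.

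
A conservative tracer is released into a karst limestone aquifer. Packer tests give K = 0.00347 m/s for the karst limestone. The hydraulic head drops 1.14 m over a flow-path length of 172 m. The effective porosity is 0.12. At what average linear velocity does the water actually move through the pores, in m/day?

16.6

Convert K: 0.00347 m/s × 86400 = 299.8 m/day.
Hydraulic gradient i = Δh / L = 1.14 / 172 = 0.006628.
Darcy flux q = K · i = 299.8 × 0.006628 = 1.987 m/day.
Seepage velocity v = q / n_e = 1.987 / 0.12 = 16.56 m/day.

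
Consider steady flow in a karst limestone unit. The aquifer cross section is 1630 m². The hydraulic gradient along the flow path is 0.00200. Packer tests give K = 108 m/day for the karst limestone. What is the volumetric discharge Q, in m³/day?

Hydraulic gradient i = 0.00200.
Darcy's law: Q = K · A · i = 108.0 × 1630 × 0.002000 = 352.1 m³/day.

352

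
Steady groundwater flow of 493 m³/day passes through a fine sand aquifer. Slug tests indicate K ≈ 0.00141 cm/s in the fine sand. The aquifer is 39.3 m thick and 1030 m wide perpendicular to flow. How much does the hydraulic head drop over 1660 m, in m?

16.6

Convert K: 0.00141 cm/s × 864 = 1.218 m/day.
Cross-sectional area A = 1030 × 39.3 = 40479 m².
From Q = K·A·i, i = Q / (K·A) = 493 / (1.218 × 40479) = 0.009997.
Head loss Δh = i · L = 0.009997 × 1660 = 16.60 m.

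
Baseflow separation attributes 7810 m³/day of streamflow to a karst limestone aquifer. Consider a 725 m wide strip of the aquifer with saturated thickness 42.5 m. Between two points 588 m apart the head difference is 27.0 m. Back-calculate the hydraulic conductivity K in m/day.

Cross-sectional area A = 725 × 42.5 = 30812 m².
Hydraulic gradient i = Δh / L = 27.0 / 588 = 0.04592.
From Q = K·A·i, K = Q / (A·i) = 7810 / (30812 × 0.04592) = 5.520 m/day.

5.52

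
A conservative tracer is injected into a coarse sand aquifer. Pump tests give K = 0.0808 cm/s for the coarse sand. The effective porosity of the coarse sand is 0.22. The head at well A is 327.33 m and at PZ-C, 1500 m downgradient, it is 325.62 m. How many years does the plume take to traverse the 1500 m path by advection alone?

Convert K: 0.0808 cm/s × 864 = 69.81 m/day.
Hydraulic gradient i = (327.33 − 325.62) / 1500 = 1.71 / 1500 = 0.001140.
Darcy flux q = K · i = 69.81 × 0.001140 = 0.07958 m/day.
Seepage velocity v = q / n_e = 0.07958 / 0.22 = 0.3617 m/day.
Travel time t = L / v = 1500 / 0.3617 = 4147 days = 11.35 years.

11.4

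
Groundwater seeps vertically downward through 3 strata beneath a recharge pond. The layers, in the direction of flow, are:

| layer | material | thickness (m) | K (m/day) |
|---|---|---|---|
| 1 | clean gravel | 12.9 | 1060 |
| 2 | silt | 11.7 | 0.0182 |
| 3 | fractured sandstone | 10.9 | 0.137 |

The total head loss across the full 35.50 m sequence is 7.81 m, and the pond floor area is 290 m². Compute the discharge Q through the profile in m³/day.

Flow is perpendicular to layering, so the layers act in series and the equivalent K is the thickness-weighted harmonic mean.
Total thickness L = 12.9 + 11.7 + 10.9 = 35.50 m.
Σ(b_i/K_i) = 12.9/1060 + 11.7/0.0182 + 10.9/0.137 = 722.4 d.
K_eq = L / Σ(b_i/K_i) = 35.50 / 722.4 = 0.04914 m/day.
Q = K_eq · A · (Δh/L) = 0.04914 × 290 × (7.81/35.50) = 3.135 m³/day.

3.14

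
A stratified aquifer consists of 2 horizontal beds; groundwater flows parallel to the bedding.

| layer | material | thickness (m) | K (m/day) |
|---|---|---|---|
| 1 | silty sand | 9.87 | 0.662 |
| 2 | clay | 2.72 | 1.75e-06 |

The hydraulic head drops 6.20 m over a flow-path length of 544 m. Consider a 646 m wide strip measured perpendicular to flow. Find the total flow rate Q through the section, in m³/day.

48.1

Flow is parallel to layering, so each bed carries its own Darcy discharge and the transmissivities add.
Σ(K_i·b_i) = 0.662×9.87 + 1.75e-06×2.72 = 6.534 m²/day.
Hydraulic gradient i = Δh / L = 6.20 / 544 = 0.01140.
Q = Σ(K_i·b_i) · W · i = 6.534 × 646 × 0.01140 = 48.11 m³/day.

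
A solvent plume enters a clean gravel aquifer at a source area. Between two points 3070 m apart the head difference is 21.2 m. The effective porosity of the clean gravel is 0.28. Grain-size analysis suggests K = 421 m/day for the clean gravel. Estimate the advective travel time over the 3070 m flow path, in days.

296

Hydraulic gradient i = Δh / L = 21.2 / 3070 = 0.006906.
Darcy flux q = K · i = 421.0 × 0.006906 = 2.907 m/day.
Seepage velocity v = q / n_e = 2.907 / 0.28 = 10.38 m/day.
Travel time t = L / v = 3070 / 10.38 = 295.7 days.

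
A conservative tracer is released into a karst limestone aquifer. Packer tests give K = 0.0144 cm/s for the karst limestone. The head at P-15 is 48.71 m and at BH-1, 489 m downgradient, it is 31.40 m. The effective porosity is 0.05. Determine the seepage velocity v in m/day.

8.81

Convert K: 0.0144 cm/s × 864 = 12.44 m/day.
Hydraulic gradient i = (48.71 − 31.40) / 489 = 17.31 / 489 = 0.03540.
Darcy flux q = K · i = 12.44 × 0.03540 = 0.4404 m/day.
Seepage velocity v = q / n_e = 0.4404 / 0.05 = 8.808 m/day.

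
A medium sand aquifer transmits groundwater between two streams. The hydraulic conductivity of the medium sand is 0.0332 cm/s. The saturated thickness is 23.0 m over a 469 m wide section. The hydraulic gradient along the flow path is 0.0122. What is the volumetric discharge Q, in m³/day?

Convert K: 0.0332 cm/s × 864 = 28.68 m/day.
Cross-sectional area A = 469 × 23.0 = 10787 m².
Hydraulic gradient i = 0.0122.
Darcy's law: Q = K · A · i = 28.68 × 10787 × 0.01220 = 3775 m³/day.

3770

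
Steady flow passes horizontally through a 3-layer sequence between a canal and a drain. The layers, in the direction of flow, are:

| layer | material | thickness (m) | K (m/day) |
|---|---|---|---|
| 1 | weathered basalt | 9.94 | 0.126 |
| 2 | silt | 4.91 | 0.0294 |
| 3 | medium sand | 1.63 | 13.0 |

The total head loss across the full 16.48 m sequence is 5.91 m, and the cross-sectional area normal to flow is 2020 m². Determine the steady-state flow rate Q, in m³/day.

Flow is perpendicular to layering, so the layers act in series and the equivalent K is the thickness-weighted harmonic mean.
Total thickness L = 9.94 + 4.91 + 1.63 = 16.48 m.
Σ(b_i/K_i) = 9.94/0.126 + 4.91/0.0294 + 1.63/13.0 = 246.0 d.
K_eq = L / Σ(b_i/K_i) = 16.48 / 246.0 = 0.06699 m/day.
Q = K_eq · A · (Δh/L) = 0.06699 × 2020 × (5.91/16.48) = 48.53 m³/day.

48.5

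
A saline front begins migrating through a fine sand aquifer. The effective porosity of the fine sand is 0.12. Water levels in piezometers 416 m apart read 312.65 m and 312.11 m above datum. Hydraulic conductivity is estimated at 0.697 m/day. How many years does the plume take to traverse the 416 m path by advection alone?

151

Hydraulic gradient i = (312.65 − 312.11) / 416 = 0.54 / 416 = 0.001298.
Darcy flux q = K · i = 0.6970 × 0.001298 = 0.0009048 m/day.
Seepage velocity v = q / n_e = 0.0009048 / 0.12 = 0.007540 m/day.
Travel time t = L / v = 416 / 0.007540 = 55175 days = 151.1 years.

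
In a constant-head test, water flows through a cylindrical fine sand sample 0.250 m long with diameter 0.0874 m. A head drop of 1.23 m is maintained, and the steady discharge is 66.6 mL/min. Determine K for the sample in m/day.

3.25

Cross-sectional area A = π·(d/2)² = π × (0.0874/2)² = 0.005999 m².
Convert discharge: 66.6 mL/min = 1.110e-06 m³/s.
Darcy's law rearranged: K = Q·L / (A·Δh) = 1.110e-06 × 0.250 / (0.005999 × 1.23) = 3.760e-05 m/s = 3.249 m/day.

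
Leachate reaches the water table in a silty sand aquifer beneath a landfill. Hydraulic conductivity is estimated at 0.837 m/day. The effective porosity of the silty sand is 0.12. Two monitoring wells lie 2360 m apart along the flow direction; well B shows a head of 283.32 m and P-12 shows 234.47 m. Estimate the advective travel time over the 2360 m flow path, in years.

44.8

Hydraulic gradient i = (283.32 − 234.47) / 2360 = 48.85 / 2360 = 0.02070.
Darcy flux q = K · i = 0.8370 × 0.02070 = 0.01733 m/day.
Seepage velocity v = q / n_e = 0.01733 / 0.12 = 0.1444 m/day.
Travel time t = L / v = 2360 / 0.1444 = 16346 days = 44.75 years.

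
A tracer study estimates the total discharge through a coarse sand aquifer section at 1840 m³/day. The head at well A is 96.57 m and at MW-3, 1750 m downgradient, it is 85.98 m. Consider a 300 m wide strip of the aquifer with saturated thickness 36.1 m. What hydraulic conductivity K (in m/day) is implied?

28.1

Cross-sectional area A = 300 × 36.1 = 10830 m².
Hydraulic gradient i = (96.57 − 85.98) / 1750 = 10.59 / 1750 = 0.006051.
From Q = K·A·i, K = Q / (A·i) = 1840 / (10830 × 0.006051) = 28.08 m/day.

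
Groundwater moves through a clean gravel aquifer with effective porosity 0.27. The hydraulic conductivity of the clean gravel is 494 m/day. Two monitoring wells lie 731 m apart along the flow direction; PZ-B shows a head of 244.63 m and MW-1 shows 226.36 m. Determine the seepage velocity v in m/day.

Hydraulic gradient i = (244.63 − 226.36) / 731 = 18.27 / 731 = 0.02499.
Darcy flux q = K · i = 494.0 × 0.02499 = 12.35 m/day.
Seepage velocity v = q / n_e = 12.35 / 0.27 = 45.73 m/day.

45.7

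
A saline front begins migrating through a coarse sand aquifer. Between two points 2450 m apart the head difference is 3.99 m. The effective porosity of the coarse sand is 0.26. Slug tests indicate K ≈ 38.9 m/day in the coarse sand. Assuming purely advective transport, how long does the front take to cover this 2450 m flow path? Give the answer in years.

Hydraulic gradient i = Δh / L = 3.99 / 2450 = 0.001629.
Darcy flux q = K · i = 38.90 × 0.001629 = 0.06335 m/day.
Seepage velocity v = q / n_e = 0.06335 / 0.26 = 0.2437 m/day.
Travel time t = L / v = 2450 / 0.2437 = 10055 days = 27.53 years.

27.5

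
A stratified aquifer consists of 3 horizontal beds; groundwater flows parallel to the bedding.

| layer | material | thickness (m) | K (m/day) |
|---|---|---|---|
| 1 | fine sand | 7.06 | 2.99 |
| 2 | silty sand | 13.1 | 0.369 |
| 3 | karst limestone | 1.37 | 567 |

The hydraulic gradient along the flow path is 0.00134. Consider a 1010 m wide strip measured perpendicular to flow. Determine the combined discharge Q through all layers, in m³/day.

1090

Flow is parallel to layering, so each bed carries its own Darcy discharge and the transmissivities add.
Σ(K_i·b_i) = 2.99×7.06 + 0.369×13.1 + 567×1.37 = 802.7 m²/day.
Hydraulic gradient i = 0.00134.
Q = Σ(K_i·b_i) · W · i = 802.7 × 1010 × 0.001340 = 1086 m³/day.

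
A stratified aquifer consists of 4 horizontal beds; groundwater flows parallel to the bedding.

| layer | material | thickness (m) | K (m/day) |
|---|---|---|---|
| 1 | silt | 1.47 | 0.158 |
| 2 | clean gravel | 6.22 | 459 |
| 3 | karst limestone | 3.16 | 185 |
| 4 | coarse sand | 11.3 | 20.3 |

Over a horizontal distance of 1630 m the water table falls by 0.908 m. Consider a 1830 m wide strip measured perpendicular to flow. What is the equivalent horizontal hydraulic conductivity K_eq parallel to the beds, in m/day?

Flow is parallel to layering, so each bed carries its own Darcy discharge and the transmissivities add.
Σ(K_i·b_i) = 0.158×1.47 + 459×6.22 + 185×3.16 + 20.3×11.3 = 3669 m²/day.
Total thickness b = 22.15 m, so K_eq = Σ(K_i·b_i)/b = 165.7 m/day.

166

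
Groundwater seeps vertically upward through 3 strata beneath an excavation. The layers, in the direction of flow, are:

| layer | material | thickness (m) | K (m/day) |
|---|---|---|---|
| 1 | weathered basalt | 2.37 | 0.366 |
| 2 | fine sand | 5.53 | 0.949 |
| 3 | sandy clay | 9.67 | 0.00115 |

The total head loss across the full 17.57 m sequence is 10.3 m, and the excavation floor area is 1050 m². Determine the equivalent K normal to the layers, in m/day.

0.00209

Flow is perpendicular to layering, so the layers act in series and the equivalent K is the thickness-weighted harmonic mean.
Total thickness L = 2.37 + 5.53 + 9.67 = 17.57 m.
Σ(b_i/K_i) = 2.37/0.366 + 5.53/0.949 + 9.67/0.00115 = 8421 d.
K_eq = L / Σ(b_i/K_i) = 17.57 / 8421 = 0.002086 m/day.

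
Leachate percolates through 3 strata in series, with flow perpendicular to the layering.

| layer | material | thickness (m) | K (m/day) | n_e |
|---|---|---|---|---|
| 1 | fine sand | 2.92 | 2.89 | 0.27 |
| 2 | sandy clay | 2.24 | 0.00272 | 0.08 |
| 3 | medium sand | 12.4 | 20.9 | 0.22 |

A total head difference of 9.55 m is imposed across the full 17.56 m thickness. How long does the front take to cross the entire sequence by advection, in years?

0.874

With flow normal to the layers, continuity requires the same specific discharge q through every layer.
Σ(b_i/K_i) = 2.92/2.89 + 2.24/0.00272 + 12.4/20.9 = 825.1 d.
q = Δh / Σ(b_i/K_i) = 9.55 / 825.1 = 0.01157 m/day.
In each layer the seepage velocity is v_i = q/n_i, so the layer transit time is t_i = b_i·n_i / q:
  layer 1 (fine sand): t_1 = 2.92 × 0.27 / 0.01157 = 68.12 d
  layer 2 (sandy clay): t_2 = 2.24 × 0.08 / 0.01157 = 15.48 d
  layer 3 (medium sand): t_3 = 12.4 × 0.22 / 0.01157 = 235.7 d
Total t = Σ t_i = 319.3 days = 0.8742 years.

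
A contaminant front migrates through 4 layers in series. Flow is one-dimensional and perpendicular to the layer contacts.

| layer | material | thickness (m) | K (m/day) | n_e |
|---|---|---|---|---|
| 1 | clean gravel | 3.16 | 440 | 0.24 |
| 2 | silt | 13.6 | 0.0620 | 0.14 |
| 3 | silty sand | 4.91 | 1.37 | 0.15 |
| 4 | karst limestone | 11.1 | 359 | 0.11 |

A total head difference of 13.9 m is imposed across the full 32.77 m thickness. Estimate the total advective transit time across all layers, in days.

74.1

With flow normal to the layers, continuity requires the same specific discharge q through every layer.
Σ(b_i/K_i) = 3.16/440 + 13.6/0.0620 + 4.91/1.37 + 11.1/359 = 223.0 d.
q = Δh / Σ(b_i/K_i) = 13.9 / 223.0 = 0.06234 m/day.
In each layer the seepage velocity is v_i = q/n_i, so the layer transit time is t_i = b_i·n_i / q:
  layer 1 (clean gravel): t_1 = 3.16 × 0.24 / 0.06234 = 12.17 d
  layer 2 (silt): t_2 = 13.6 × 0.14 / 0.06234 = 30.54 d
  layer 3 (silty sand): t_3 = 4.91 × 0.15 / 0.06234 = 11.81 d
  layer 4 (karst limestone): t_4 = 11.1 × 0.11 / 0.06234 = 19.59 d
Total t = Σ t_i = 74.11 days.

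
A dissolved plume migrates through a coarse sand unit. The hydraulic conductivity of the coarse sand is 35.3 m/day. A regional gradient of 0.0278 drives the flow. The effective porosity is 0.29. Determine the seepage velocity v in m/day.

Hydraulic gradient i = 0.0278.
Darcy flux q = K · i = 35.30 × 0.02780 = 0.9813 m/day.
Seepage velocity v = q / n_e = 0.9813 / 0.29 = 3.384 m/day.

3.38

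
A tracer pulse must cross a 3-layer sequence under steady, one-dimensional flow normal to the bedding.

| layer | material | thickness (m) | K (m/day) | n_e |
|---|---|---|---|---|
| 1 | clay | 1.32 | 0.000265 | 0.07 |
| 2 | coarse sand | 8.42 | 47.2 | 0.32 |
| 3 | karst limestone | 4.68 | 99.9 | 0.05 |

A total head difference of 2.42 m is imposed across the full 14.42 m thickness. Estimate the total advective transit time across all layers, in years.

17.0

With flow normal to the layers, continuity requires the same specific discharge q through every layer.
Σ(b_i/K_i) = 1.32/0.000265 + 8.42/47.2 + 4.68/99.9 = 4981 d.
q = Δh / Σ(b_i/K_i) = 2.42 / 4981 = 0.0004858 m/day.
In each layer the seepage velocity is v_i = q/n_i, so the layer transit time is t_i = b_i·n_i / q:
  layer 1 (clay): t_1 = 1.32 × 0.07 / 0.0004858 = 190.2 d
  layer 2 (coarse sand): t_2 = 8.42 × 0.32 / 0.0004858 = 5546 d
  layer 3 (karst limestone): t_3 = 4.68 × 0.05 / 0.0004858 = 481.7 d
Total t = Σ t_i = 6218 days = 17.02 years.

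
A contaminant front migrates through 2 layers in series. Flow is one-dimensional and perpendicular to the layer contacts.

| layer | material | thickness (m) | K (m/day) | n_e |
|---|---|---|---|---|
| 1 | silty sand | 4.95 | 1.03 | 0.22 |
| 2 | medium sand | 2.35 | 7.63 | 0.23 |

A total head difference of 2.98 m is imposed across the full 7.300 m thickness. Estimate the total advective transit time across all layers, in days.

With flow normal to the layers, continuity requires the same specific discharge q through every layer.
Σ(b_i/K_i) = 4.95/1.03 + 2.35/7.63 = 5.114 d.
q = Δh / Σ(b_i/K_i) = 2.98 / 5.114 = 0.5827 m/day.
In each layer the seepage velocity is v_i = q/n_i, so the layer transit time is t_i = b_i·n_i / q:
  layer 1 (silty sand): t_1 = 4.95 × 0.22 / 0.5827 = 1.869 d
  layer 2 (medium sand): t_2 = 2.35 × 0.23 / 0.5827 = 0.9275 d
Total t = Σ t_i = 2.796 days.

2.80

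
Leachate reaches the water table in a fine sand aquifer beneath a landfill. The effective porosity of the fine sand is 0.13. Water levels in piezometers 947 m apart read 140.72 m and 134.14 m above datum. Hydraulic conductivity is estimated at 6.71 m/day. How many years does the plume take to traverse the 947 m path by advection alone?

Hydraulic gradient i = (140.72 − 134.14) / 947 = 6.58 / 947 = 0.006948.
Darcy flux q = K · i = 6.710 × 0.006948 = 0.04662 m/day.
Seepage velocity v = q / n_e = 0.04662 / 0.13 = 0.3586 m/day.
Travel time t = L / v = 947 / 0.3586 = 2641 days = 7.229 years.

7.23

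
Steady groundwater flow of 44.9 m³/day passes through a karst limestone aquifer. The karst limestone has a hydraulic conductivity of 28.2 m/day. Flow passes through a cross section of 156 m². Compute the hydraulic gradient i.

From Q = K·A·i, i = Q / (K·A) = 44.9 / (28.20 × 156.0) = 0.01021.

0.0102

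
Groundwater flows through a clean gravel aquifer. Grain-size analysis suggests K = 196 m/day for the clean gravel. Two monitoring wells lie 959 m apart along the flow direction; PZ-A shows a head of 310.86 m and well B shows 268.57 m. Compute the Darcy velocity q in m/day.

8.64

Hydraulic gradient i = (310.86 − 268.57) / 959 = 42.29 / 959 = 0.04410.
Specific discharge q = K · i = 196.0 × 0.04410 = 8.643 m/day.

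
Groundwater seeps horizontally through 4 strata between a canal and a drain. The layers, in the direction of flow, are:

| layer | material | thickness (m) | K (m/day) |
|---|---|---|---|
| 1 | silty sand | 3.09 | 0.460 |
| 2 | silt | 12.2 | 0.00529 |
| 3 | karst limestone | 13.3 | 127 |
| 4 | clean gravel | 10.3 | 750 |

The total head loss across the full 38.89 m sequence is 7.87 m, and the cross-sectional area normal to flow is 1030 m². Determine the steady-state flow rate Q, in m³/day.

3.50

Flow is perpendicular to layering, so the layers act in series and the equivalent K is the thickness-weighted harmonic mean.
Total thickness L = 3.09 + 12.2 + 13.3 + 10.3 = 38.89 m.
Σ(b_i/K_i) = 3.09/0.460 + 12.2/0.00529 + 13.3/127 + 10.3/750 = 2313 d.
K_eq = L / Σ(b_i/K_i) = 38.89 / 2313 = 0.01681 m/day.
Q = K_eq · A · (Δh/L) = 0.01681 × 1030 × (7.87/38.89) = 3.504 m³/day.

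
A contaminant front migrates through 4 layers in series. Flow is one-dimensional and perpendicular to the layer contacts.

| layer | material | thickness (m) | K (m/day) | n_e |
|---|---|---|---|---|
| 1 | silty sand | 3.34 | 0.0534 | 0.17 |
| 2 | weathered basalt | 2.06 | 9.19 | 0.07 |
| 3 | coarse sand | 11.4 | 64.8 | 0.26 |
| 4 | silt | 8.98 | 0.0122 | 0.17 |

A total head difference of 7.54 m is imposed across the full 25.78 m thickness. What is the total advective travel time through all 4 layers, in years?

With flow normal to the layers, continuity requires the same specific discharge q through every layer.
Σ(b_i/K_i) = 3.34/0.0534 + 2.06/9.19 + 11.4/64.8 + 8.98/0.0122 = 799.0 d.
q = Δh / Σ(b_i/K_i) = 7.54 / 799.0 = 0.009437 m/day.
In each layer the seepage velocity is v_i = q/n_i, so the layer transit time is t_i = b_i·n_i / q:
  layer 1 (silty sand): t_1 = 3.34 × 0.17 / 0.009437 = 60.17 d
  layer 2 (weathered basalt): t_2 = 2.06 × 0.07 / 0.009437 = 15.28 d
  layer 3 (coarse sand): t_3 = 11.4 × 0.26 / 0.009437 = 314.1 d
  layer 4 (silt): t_4 = 8.98 × 0.17 / 0.009437 = 161.8 d
Total t = Σ t_i = 551.3 days = 1.509 years.

1.51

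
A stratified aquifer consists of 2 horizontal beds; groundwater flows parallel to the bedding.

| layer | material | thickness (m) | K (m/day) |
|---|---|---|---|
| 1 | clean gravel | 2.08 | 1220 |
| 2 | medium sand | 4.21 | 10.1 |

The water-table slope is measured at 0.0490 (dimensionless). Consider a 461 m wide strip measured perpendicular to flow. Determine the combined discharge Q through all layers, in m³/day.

Flow is parallel to layering, so each bed carries its own Darcy discharge and the transmissivities add.
Σ(K_i·b_i) = 1220×2.08 + 10.1×4.21 = 2580 m²/day.
Hydraulic gradient i = 0.0490.
Q = Σ(K_i·b_i) · W · i = 2580 × 461 × 0.04900 = 58282 m³/day.

58300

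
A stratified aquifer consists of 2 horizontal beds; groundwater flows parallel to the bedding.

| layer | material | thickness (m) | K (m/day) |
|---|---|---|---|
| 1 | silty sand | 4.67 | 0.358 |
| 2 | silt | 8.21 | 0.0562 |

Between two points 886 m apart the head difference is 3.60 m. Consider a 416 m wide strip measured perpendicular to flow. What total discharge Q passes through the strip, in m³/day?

Flow is parallel to layering, so each bed carries its own Darcy discharge and the transmissivities add.
Σ(K_i·b_i) = 0.358×4.67 + 0.0562×8.21 = 2.133 m²/day.
Hydraulic gradient i = Δh / L = 3.60 / 886 = 0.004063.
Q = Σ(K_i·b_i) · W · i = 2.133 × 416 × 0.004063 = 3.606 m³/day.

3.61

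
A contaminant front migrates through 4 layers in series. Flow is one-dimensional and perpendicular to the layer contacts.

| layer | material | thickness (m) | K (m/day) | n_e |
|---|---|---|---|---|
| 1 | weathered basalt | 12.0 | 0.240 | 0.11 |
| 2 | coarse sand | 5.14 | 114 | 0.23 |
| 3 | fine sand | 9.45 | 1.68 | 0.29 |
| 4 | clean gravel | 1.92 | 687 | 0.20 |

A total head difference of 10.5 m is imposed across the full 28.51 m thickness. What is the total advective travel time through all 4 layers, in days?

With flow normal to the layers, continuity requires the same specific discharge q through every layer.
Σ(b_i/K_i) = 12.0/0.240 + 5.14/114 + 9.45/1.68 + 1.92/687 = 55.67 d.
q = Δh / Σ(b_i/K_i) = 10.5 / 55.67 = 0.1886 m/day.
In each layer the seepage velocity is v_i = q/n_i, so the layer transit time is t_i = b_i·n_i / q:
  layer 1 (weathered basalt): t_1 = 12.0 × 0.11 / 0.1886 = 6.999 d
  layer 2 (coarse sand): t_2 = 5.14 × 0.23 / 0.1886 = 6.268 d
  layer 3 (fine sand): t_3 = 9.45 × 0.29 / 0.1886 = 14.53 d
  layer 4 (clean gravel): t_4 = 1.92 × 0.20 / 0.1886 = 2.036 d
Total t = Σ t_i = 29.83 days.

29.8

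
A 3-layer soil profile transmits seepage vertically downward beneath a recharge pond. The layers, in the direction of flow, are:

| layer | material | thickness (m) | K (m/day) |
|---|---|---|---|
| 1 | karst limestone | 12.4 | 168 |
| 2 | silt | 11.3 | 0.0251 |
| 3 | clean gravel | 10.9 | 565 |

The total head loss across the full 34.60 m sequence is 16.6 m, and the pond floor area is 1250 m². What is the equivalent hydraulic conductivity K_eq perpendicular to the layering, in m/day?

0.0768

Flow is perpendicular to layering, so the layers act in series and the equivalent K is the thickness-weighted harmonic mean.
Total thickness L = 12.4 + 11.3 + 10.9 = 34.60 m.
Σ(b_i/K_i) = 12.4/168 + 11.3/0.0251 + 10.9/565 = 450.3 d.
K_eq = L / Σ(b_i/K_i) = 34.60 / 450.3 = 0.07684 m/day.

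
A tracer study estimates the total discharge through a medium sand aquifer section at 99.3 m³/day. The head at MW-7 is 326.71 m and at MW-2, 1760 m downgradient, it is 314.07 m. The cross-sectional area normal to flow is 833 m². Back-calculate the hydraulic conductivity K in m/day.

Hydraulic gradient i = (326.71 − 314.07) / 1760 = 12.64 / 1760 = 0.007182.
From Q = K·A·i, K = Q / (A·i) = 99.3 / (833.0 × 0.007182) = 16.60 m/day.

16.6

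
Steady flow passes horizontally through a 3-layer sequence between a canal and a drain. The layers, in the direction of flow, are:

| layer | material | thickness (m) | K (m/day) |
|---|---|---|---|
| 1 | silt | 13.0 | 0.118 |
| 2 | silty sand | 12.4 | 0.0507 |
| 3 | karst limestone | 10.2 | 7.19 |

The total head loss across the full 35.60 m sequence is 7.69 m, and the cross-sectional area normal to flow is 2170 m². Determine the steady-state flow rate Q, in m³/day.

46.9

Flow is perpendicular to layering, so the layers act in series and the equivalent K is the thickness-weighted harmonic mean.
Total thickness L = 13.0 + 12.4 + 10.2 = 35.60 m.
Σ(b_i/K_i) = 13.0/0.118 + 12.4/0.0507 + 10.2/7.19 = 356.2 d.
K_eq = L / Σ(b_i/K_i) = 35.60 / 356.2 = 0.09995 m/day.
Q = K_eq · A · (Δh/L) = 0.09995 × 2170 × (7.69/35.60) = 46.85 m³/day.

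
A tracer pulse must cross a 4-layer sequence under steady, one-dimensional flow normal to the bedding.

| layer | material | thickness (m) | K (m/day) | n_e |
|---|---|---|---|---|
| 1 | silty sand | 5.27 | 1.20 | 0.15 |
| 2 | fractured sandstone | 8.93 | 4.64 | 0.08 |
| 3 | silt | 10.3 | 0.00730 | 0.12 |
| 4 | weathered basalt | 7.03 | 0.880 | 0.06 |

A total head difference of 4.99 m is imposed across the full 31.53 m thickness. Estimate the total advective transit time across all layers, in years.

With flow normal to the layers, continuity requires the same specific discharge q through every layer.
Σ(b_i/K_i) = 5.27/1.20 + 8.93/4.64 + 10.3/0.00730 + 7.03/0.880 = 1425 d.
q = Δh / Σ(b_i/K_i) = 4.99 / 1425 = 0.003501 m/day.
In each layer the seepage velocity is v_i = q/n_i, so the layer transit time is t_i = b_i·n_i / q:
  layer 1 (silty sand): t_1 = 5.27 × 0.15 / 0.003501 = 225.8 d
  layer 2 (fractured sandstone): t_2 = 8.93 × 0.08 / 0.003501 = 204.0 d
  layer 3 (silt): t_3 = 10.3 × 0.12 / 0.003501 = 353.0 d
  layer 4 (weathered basalt): t_4 = 7.03 × 0.06 / 0.003501 = 120.5 d
Total t = Σ t_i = 903.3 days = 2.473 years.

2.47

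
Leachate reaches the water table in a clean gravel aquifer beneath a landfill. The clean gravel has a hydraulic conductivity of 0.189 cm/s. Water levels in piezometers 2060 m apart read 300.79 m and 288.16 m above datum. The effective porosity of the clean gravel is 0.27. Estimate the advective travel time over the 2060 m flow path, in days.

556

Convert K: 0.189 cm/s × 864 = 163.3 m/day.
Hydraulic gradient i = (300.79 − 288.16) / 2060 = 12.63 / 2060 = 0.006131.
Darcy flux q = K · i = 163.3 × 0.006131 = 1.001 m/day.
Seepage velocity v = q / n_e = 1.001 / 0.27 = 3.708 m/day.
Travel time t = L / v = 2060 / 3.708 = 555.5 days.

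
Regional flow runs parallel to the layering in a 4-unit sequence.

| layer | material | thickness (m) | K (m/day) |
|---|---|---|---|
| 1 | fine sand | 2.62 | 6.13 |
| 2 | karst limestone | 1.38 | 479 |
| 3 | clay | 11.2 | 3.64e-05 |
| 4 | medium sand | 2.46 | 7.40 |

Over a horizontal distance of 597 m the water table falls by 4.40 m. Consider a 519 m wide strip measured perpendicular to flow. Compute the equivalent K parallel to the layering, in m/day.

39.4

Flow is parallel to layering, so each bed carries its own Darcy discharge and the transmissivities add.
Σ(K_i·b_i) = 6.13×2.62 + 479×1.38 + 3.64e-05×11.2 + 7.40×2.46 = 695.3 m²/day.
Total thickness b = 17.66 m, so K_eq = Σ(K_i·b_i)/b = 39.37 m/day.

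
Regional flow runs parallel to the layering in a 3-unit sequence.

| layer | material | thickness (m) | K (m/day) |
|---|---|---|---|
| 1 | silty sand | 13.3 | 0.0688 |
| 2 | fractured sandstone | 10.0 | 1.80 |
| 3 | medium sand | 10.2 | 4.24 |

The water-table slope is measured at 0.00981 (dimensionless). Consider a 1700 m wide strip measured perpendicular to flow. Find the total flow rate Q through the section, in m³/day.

Flow is parallel to layering, so each bed carries its own Darcy discharge and the transmissivities add.
Σ(K_i·b_i) = 0.0688×13.3 + 1.80×10.0 + 4.24×10.2 = 62.16 m²/day.
Hydraulic gradient i = 0.00981.
Q = Σ(K_i·b_i) · W · i = 62.16 × 1700 × 0.009810 = 1037 m³/day.

1040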